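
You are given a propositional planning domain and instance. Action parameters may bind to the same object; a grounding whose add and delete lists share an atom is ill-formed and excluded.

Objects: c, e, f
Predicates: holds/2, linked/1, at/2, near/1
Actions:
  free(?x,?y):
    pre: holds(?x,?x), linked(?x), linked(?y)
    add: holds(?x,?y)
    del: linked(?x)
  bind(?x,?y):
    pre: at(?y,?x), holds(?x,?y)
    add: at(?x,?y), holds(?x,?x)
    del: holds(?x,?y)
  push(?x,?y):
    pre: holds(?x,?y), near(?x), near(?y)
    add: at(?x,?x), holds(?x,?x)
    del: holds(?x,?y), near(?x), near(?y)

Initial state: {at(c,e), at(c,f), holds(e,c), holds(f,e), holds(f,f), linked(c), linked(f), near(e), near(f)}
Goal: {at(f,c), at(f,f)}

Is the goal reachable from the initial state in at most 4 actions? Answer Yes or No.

1. free(f,c)  →  {at(c,e), at(c,f), holds(e,c), holds(f,c), holds(f,e), holds(f,f), linked(c), near(e), near(f)}
2. bind(f,c)  →  {at(c,e), at(c,f), at(f,c), holds(e,c), holds(f,e), holds(f,f), linked(c), near(e), near(f)}
3. push(f,e)  →  {at(c,e), at(c,f), at(f,c), at(f,f), holds(e,c), holds(f,f), linked(c)}
optimal plan length = 3; 3 ≤ 4

Yes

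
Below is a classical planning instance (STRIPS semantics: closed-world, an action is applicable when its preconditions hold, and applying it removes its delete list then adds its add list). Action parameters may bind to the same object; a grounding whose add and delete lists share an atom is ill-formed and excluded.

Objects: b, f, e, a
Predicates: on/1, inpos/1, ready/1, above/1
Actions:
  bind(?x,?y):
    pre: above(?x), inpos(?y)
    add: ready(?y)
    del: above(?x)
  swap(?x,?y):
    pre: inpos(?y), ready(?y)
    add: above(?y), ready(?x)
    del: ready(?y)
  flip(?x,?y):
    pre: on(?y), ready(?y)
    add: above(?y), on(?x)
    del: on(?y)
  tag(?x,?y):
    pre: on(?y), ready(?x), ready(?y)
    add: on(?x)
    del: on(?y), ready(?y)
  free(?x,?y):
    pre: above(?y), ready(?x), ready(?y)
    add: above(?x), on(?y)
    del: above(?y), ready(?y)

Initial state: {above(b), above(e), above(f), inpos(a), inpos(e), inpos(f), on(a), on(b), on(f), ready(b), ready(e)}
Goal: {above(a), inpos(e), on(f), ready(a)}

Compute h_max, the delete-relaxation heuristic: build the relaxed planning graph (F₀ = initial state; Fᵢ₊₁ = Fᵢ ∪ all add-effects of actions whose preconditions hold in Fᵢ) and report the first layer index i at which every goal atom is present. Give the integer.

2

F0 = init (11 atoms)
F1 = F0 ∪ {on(e), ready(a), ready(f)}  (14 atoms)
F2 = F1 ∪ {above(a)}  (15 atoms)
goal ⊆ F2  ⇒  h_max = 2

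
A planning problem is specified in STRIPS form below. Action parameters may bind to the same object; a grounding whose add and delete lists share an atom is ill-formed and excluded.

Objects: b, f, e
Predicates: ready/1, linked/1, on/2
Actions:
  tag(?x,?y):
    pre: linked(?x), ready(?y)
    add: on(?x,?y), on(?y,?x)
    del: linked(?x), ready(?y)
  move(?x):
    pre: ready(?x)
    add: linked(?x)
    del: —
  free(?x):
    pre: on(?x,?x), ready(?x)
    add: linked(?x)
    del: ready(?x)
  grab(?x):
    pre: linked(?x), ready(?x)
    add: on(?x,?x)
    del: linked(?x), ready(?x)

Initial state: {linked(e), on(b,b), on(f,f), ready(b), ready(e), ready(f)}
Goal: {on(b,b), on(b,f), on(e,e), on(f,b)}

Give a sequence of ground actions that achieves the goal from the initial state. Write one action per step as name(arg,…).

tag(e,e); move(b); tag(b,f)

1. tag(e,e)  →  {on(b,b), on(e,e), on(f,f), ready(b), ready(f)}
2. move(b)  →  {linked(b), on(b,b), on(e,e), on(f,f), ready(b), ready(f)}
3. tag(b,f)  →  {on(b,b), on(b,f), on(e,e), on(f,b), on(f,f), ready(b)}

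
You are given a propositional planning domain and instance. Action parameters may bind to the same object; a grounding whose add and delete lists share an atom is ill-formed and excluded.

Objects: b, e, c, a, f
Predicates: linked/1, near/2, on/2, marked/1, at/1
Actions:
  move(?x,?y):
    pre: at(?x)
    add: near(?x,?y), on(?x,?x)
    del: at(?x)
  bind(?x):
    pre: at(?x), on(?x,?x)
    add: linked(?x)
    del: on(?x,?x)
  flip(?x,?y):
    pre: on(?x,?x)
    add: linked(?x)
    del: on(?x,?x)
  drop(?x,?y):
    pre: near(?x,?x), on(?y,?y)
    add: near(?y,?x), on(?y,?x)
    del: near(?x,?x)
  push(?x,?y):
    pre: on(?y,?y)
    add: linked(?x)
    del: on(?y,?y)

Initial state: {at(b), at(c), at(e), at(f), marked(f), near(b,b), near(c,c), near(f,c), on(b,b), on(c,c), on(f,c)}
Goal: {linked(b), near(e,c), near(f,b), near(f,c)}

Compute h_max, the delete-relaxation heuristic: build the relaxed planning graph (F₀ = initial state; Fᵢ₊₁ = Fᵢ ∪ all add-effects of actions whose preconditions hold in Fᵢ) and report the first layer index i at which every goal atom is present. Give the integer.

F0 = init (11 atoms)
F1 = F0 ∪ {linked(a), linked(b), linked(c), linked(e), linked(f), near(b,a), near(b,c), near(b,e), near(b,f), near(c,a), near(c,b), near(c,e), near(c,f), near(e,a), near(e,b), near(e,c), near(e,e), near(e,f), near(f,a), near(f,b), near(f,e), near(f,f), on(b,c), on(c,b), on(e,e), on(f,f)}  (37 atoms)
goal ⊆ F1  ⇒  h_max = 1

1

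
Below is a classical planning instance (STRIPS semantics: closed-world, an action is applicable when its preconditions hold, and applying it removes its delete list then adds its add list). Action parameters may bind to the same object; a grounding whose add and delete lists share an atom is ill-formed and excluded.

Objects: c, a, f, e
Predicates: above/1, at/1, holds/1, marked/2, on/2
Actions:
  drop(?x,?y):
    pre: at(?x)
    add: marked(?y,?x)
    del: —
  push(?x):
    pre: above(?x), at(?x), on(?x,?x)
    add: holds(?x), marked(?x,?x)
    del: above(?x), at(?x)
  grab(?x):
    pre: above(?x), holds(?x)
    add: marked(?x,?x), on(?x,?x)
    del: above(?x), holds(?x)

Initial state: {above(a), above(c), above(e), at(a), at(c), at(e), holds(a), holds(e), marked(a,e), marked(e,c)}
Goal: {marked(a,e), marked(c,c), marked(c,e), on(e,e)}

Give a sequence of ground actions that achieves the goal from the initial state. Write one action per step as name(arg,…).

drop(c,c); drop(e,c); grab(e)

1. drop(c,c)  →  {above(a), above(c), above(e), at(a), at(c), at(e), holds(a), holds(e), marked(a,e), marked(c,c), marked(e,c)}
2. drop(e,c)  →  {above(a), above(c), above(e), at(a), at(c), at(e), holds(a), holds(e), marked(a,e), marked(c,c), marked(c,e), marked(e,c)}
3. grab(e)  →  {above(a), above(c), at(a), at(c), at(e), holds(a), marked(a,e), marked(c,c), marked(c,e), marked(e,c), marked(e,e), on(e,e)}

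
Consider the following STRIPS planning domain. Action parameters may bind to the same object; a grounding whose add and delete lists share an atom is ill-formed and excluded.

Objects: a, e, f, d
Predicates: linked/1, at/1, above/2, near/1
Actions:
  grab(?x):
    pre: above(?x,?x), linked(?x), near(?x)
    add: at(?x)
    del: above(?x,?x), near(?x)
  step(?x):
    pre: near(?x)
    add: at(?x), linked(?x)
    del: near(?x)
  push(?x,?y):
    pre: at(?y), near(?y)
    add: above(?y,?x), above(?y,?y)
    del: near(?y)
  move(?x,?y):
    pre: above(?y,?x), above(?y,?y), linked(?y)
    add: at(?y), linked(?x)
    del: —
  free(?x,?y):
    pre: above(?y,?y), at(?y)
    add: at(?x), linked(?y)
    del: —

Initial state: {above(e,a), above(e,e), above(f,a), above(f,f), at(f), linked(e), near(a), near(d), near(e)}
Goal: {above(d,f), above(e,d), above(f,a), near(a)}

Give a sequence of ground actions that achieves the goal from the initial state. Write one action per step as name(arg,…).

1. move(a,e)  →  {above(e,a), above(e,e), above(f,a), above(f,f), at(e), at(f), linked(a), linked(e), near(a), near(d), near(e)}
2. push(d,e)  →  {above(e,a), above(e,d), above(e,e), above(f,a), above(f,f), at(e), at(f), linked(a), linked(e), near(a), near(d)}
3. free(d,e)  →  {above(e,a), above(e,d), above(e,e), above(f,a), above(f,f), at(d), at(e), at(f), linked(a), linked(e), near(a), near(d)}
4. push(f,d)  →  {above(d,d), above(d,f), above(e,a), above(e,d), above(e,e), above(f,a), above(f,f), at(d), at(e), at(f), linked(a), linked(e), near(a)}

move(a,e); push(d,e); free(d,e); push(f,d)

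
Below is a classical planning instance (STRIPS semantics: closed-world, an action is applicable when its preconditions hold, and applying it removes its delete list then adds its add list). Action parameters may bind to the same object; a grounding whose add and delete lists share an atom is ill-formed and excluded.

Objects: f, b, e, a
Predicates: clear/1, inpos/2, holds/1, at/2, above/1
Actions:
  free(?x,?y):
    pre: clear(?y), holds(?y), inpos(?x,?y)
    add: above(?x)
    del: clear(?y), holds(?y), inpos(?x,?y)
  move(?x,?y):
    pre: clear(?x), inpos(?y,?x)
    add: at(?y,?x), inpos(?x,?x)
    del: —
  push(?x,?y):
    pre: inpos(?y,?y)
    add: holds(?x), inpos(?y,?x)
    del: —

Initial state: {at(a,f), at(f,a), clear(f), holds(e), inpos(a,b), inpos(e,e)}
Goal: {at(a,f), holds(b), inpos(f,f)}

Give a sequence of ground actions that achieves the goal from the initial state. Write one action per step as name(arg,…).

push(f,e); move(f,e); push(b,f)

1. push(f,e)  →  {at(a,f), at(f,a), clear(f), holds(e), holds(f), inpos(a,b), inpos(e,e), inpos(e,f)}
2. move(f,e)  →  {at(a,f), at(e,f), at(f,a), clear(f), holds(e), holds(f), inpos(a,b), inpos(e,e), inpos(e,f), inpos(f,f)}
3. push(b,f)  →  {at(a,f), at(e,f), at(f,a), clear(f), holds(b), holds(e), holds(f), inpos(a,b), inpos(e,e), inpos(e,f), inpos(f,b), inpos(f,f)}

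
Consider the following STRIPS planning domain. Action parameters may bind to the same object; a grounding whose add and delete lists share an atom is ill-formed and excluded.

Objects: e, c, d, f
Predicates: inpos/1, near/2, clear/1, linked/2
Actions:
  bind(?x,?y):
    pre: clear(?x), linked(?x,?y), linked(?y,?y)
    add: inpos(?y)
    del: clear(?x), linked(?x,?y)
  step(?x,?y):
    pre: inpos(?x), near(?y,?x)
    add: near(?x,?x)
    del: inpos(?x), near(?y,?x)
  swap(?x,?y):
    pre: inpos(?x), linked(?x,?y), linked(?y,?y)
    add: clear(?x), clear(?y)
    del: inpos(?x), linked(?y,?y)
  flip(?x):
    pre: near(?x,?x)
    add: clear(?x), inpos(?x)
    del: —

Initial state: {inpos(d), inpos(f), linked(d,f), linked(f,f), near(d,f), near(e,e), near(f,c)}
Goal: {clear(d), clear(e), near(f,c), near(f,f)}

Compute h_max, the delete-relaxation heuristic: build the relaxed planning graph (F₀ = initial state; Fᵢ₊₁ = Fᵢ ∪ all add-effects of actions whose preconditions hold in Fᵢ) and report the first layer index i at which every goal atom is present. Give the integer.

1

F0 = init (7 atoms)
F1 = F0 ∪ {clear(d), clear(e), clear(f), inpos(e), near(f,f)}  (12 atoms)
goal ⊆ F1  ⇒  h_max = 1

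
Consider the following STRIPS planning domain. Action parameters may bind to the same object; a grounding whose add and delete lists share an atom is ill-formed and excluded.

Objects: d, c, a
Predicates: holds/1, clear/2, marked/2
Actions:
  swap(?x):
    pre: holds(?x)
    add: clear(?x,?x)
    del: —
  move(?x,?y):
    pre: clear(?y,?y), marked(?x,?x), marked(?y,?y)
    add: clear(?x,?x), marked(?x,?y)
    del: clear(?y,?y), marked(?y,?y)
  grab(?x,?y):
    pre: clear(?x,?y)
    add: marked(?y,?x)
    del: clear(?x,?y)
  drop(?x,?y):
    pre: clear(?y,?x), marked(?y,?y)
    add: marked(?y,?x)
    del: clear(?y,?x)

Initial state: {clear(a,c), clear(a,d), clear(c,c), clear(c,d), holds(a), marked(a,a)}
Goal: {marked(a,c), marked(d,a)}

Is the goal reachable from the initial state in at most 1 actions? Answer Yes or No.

No

1. grab(a,d)  →  {clear(a,c), clear(c,c), clear(c,d), holds(a), marked(a,a), marked(d,a)}
2. drop(c,a)  →  {clear(c,c), clear(c,d), holds(a), marked(a,a), marked(a,c), marked(d,a)}
optimal plan length = 2; 2 > 1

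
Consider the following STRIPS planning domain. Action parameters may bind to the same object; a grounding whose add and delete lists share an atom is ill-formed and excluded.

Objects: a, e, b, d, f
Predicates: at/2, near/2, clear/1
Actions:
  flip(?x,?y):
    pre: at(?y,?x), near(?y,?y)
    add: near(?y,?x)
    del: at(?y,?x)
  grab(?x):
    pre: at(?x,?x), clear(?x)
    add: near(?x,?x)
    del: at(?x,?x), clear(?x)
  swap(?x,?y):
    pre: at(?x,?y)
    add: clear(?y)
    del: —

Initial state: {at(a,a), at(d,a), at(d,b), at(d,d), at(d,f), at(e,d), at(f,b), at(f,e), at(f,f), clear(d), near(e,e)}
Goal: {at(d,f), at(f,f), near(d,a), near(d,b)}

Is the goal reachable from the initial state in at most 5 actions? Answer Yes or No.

1. grab(d)  →  {at(a,a), at(d,a), at(d,b), at(d,f), at(e,d), at(f,b), at(f,e), at(f,f), near(d,d), near(e,e)}
2. flip(a,d)  →  {at(a,a), at(d,b), at(d,f), at(e,d), at(f,b), at(f,e), at(f,f), near(d,a), near(d,d), near(e,e)}
3. flip(b,d)  →  {at(a,a), at(d,f), at(e,d), at(f,b), at(f,e), at(f,f), near(d,a), near(d,b), near(d,d), near(e,e)}
optimal plan length = 3; 3 ≤ 5

Yes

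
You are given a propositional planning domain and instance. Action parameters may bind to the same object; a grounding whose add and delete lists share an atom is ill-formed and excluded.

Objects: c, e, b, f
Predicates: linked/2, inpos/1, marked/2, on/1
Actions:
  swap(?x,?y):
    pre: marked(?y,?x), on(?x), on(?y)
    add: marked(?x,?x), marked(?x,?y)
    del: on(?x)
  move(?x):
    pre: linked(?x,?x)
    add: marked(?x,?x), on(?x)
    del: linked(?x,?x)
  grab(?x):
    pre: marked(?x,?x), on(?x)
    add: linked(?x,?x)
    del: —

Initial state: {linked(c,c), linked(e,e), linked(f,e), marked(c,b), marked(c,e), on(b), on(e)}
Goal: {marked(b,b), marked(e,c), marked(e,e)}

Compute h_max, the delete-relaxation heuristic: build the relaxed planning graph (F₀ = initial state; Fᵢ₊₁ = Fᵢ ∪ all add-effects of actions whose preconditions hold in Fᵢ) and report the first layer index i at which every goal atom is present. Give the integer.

2

F0 = init (7 atoms)
F1 = F0 ∪ {marked(c,c), marked(e,e), on(c)}  (10 atoms)
F2 = F1 ∪ {marked(b,b), marked(b,c), marked(e,c)}  (13 atoms)
goal ⊆ F2  ⇒  h_max = 2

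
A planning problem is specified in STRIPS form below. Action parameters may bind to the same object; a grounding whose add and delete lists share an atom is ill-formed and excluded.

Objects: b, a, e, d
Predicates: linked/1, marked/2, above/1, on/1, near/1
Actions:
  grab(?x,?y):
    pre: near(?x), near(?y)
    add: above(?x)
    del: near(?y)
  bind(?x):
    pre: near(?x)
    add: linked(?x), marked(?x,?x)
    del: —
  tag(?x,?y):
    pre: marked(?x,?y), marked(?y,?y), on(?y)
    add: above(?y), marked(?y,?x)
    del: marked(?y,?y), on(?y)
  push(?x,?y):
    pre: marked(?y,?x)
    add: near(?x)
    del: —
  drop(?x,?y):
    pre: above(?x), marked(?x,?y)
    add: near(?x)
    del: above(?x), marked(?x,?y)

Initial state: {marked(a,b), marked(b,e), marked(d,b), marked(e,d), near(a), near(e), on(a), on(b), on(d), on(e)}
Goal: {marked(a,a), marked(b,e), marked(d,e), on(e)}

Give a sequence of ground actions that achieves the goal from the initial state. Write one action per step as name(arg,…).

1. bind(a)  →  {linked(a), marked(a,a), marked(a,b), marked(b,e), marked(d,b), marked(e,d), near(a), near(e), on(a), on(b), on(d), on(e)}
2. push(d,e)  →  {linked(a), marked(a,a), marked(a,b), marked(b,e), marked(d,b), marked(e,d), near(a), near(d), near(e), on(a), on(b), on(d), on(e)}
3. bind(d)  →  {linked(a), linked(d), marked(a,a), marked(a,b), marked(b,e), marked(d,b), marked(d,d), marked(e,d), near(a), near(d), near(e), on(a), on(b), on(d), on(e)}
4. tag(e,d)  →  {above(d), linked(a), linked(d), marked(a,a), marked(a,b), marked(b,e), marked(d,b), marked(d,e), marked(e,d), near(a), near(d), near(e), on(a), on(b), on(e)}

bind(a); push(d,e); bind(d); tag(e,d)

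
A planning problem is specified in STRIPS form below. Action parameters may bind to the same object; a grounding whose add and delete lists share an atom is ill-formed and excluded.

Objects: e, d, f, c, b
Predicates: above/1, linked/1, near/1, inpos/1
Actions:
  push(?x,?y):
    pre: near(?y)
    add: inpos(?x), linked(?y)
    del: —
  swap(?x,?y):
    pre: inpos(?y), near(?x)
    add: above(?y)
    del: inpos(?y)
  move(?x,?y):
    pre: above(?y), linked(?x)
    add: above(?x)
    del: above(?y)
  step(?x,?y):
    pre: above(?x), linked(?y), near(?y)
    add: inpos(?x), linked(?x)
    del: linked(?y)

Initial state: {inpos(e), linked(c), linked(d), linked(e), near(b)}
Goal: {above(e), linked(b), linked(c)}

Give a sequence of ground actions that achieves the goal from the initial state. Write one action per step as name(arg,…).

push(e,b); swap(b,e)

1. push(e,b)  →  {inpos(e), linked(b), linked(c), linked(d), linked(e), near(b)}
2. swap(b,e)  →  {above(e), linked(b), linked(c), linked(d), linked(e), near(b)}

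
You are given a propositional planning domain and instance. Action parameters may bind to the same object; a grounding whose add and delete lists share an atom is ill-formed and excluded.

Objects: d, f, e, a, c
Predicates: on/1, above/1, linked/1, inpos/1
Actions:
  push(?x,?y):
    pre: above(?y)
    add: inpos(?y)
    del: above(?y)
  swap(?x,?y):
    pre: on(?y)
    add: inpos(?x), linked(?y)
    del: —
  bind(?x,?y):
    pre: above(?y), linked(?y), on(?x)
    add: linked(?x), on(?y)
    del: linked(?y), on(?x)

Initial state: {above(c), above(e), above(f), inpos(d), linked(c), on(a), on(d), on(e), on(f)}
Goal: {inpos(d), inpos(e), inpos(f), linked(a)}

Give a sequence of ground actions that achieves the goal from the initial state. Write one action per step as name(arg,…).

push(d,f); swap(e,a)

1. push(d,f)  →  {above(c), above(e), inpos(d), inpos(f), linked(c), on(a), on(d), on(e), on(f)}
2. swap(e,a)  →  {above(c), above(e), inpos(d), inpos(e), inpos(f), linked(a), linked(c), on(a), on(d), on(e), on(f)}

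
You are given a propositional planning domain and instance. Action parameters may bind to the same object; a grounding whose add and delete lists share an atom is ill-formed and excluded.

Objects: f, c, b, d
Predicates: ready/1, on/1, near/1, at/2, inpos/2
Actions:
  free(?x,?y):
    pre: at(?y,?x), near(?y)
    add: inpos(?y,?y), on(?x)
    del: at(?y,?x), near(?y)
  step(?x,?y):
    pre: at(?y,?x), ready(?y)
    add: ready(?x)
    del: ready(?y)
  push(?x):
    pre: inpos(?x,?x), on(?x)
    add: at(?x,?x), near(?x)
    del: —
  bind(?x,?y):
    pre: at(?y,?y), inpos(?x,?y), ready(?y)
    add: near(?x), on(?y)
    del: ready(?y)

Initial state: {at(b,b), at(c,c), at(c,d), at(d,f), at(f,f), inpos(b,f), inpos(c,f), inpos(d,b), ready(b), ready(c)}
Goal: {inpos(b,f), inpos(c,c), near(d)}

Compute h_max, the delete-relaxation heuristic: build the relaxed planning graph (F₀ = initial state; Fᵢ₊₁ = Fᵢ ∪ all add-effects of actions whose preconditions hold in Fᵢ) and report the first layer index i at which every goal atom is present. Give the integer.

F0 = init (10 atoms)
F1 = F0 ∪ {near(d), on(b), ready(d)}  (13 atoms)
F2 = F1 ∪ {inpos(d,d), on(f), ready(f)}  (16 atoms)
F3 = F2 ∪ {near(b), near(c)}  (18 atoms)
F4 = F3 ∪ {inpos(b,b), inpos(c,c), on(c), on(d)}  (22 atoms)
goal ⊆ F4  ⇒  h_max = 4

4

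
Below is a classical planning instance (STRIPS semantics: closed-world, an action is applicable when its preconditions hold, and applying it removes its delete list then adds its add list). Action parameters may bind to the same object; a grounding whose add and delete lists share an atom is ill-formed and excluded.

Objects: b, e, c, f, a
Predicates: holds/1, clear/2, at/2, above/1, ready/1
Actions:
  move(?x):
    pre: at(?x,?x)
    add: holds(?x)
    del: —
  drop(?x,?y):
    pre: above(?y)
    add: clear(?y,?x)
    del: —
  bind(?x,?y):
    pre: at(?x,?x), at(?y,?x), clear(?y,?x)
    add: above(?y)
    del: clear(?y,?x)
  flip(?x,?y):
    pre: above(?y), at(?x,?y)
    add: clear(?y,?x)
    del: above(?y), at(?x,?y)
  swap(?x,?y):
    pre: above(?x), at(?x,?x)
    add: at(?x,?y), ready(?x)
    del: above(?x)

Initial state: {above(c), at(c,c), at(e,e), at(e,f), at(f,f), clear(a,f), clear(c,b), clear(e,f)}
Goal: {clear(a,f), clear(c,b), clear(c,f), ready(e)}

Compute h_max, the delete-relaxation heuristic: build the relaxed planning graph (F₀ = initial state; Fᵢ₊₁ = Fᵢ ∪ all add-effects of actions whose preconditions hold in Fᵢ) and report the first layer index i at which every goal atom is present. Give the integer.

2

F0 = init (8 atoms)
F1 = F0 ∪ {above(e), at(c,a), at(c,b), at(c,e), at(c,f), clear(c,a), clear(c,c), clear(c,e), clear(c,f), holds(c), holds(e), holds(f), ready(c)}  (21 atoms)
F2 = F1 ∪ {at(e,a), at(e,b), at(e,c), clear(e,a), clear(e,b), clear(e,c), clear(e,e), ready(e)}  (29 atoms)
goal ⊆ F2  ⇒  h_max = 2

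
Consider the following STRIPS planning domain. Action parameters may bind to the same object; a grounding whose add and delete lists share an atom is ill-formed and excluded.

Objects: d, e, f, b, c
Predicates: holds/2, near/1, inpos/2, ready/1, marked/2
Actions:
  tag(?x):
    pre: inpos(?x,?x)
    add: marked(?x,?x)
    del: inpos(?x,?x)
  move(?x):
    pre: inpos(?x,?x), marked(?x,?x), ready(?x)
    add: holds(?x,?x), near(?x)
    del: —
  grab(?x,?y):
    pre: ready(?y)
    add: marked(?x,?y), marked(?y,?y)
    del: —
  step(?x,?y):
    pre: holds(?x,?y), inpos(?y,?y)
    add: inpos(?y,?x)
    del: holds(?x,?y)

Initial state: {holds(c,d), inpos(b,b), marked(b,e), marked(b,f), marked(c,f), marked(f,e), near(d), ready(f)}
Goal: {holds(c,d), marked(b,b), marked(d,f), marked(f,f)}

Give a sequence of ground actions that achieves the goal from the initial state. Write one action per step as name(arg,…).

1. tag(b)  →  {holds(c,d), marked(b,b), marked(b,e), marked(b,f), marked(c,f), marked(f,e), near(d), ready(f)}
2. grab(d,f)  →  {holds(c,d), marked(b,b), marked(b,e), marked(b,f), marked(c,f), marked(d,f), marked(f,e), marked(f,f), near(d), ready(f)}

tag(b); grab(d,f)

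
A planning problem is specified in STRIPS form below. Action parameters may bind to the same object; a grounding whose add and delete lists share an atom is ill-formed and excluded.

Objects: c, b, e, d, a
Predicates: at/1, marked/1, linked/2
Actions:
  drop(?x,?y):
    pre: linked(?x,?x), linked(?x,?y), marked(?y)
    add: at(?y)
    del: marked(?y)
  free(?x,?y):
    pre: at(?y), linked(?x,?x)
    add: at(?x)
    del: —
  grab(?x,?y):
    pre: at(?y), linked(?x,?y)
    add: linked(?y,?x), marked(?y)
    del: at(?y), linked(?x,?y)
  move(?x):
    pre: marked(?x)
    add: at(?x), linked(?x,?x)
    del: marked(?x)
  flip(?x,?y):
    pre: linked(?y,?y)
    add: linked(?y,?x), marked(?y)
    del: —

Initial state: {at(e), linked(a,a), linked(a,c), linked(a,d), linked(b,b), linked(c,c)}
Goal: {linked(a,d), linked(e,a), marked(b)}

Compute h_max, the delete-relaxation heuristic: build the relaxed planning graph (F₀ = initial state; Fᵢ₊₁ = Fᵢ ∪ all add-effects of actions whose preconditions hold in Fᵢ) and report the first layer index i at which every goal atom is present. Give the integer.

2

F0 = init (6 atoms)
F1 = F0 ∪ {at(a), at(b), at(c), linked(a,b), linked(a,e), linked(b,a), linked(b,c), linked(b,d), linked(b,e), linked(c,a), linked(c,b), linked(c,d), linked(c,e), marked(a), marked(b), marked(c)}  (22 atoms)
F2 = F1 ∪ {linked(e,a), linked(e,b), linked(e,c), marked(e)}  (26 atoms)
goal ⊆ F2  ⇒  h_max = 2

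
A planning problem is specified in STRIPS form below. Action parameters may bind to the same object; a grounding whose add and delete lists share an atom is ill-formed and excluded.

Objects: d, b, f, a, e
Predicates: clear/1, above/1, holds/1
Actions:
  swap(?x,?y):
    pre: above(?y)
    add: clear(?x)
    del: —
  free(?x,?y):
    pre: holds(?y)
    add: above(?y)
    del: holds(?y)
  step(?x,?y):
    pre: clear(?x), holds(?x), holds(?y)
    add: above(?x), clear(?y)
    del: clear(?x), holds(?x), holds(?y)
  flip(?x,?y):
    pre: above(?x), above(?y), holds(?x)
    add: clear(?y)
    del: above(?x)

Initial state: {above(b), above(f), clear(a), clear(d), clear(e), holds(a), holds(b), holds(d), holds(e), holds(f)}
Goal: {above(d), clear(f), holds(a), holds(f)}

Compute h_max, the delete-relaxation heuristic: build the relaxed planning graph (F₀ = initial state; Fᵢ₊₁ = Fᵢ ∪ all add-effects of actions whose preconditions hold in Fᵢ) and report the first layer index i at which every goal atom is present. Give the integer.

1

F0 = init (10 atoms)
F1 = F0 ∪ {above(a), above(d), above(e), clear(b), clear(f)}  (15 atoms)
goal ⊆ F1  ⇒  h_max = 1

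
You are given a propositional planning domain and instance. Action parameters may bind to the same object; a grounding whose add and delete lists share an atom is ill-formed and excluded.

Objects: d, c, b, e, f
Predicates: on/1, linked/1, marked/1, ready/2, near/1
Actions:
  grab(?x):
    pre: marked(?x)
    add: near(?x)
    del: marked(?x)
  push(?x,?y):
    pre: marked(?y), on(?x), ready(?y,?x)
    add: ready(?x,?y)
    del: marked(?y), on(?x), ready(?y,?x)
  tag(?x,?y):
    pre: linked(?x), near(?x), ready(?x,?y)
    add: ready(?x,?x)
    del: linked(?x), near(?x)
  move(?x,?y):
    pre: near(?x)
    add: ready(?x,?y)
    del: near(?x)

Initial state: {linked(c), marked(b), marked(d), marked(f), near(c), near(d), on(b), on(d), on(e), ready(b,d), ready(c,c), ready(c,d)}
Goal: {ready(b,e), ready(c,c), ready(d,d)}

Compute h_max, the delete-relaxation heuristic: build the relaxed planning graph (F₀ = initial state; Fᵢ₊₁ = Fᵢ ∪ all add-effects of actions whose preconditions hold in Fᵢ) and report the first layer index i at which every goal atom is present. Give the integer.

F0 = init (12 atoms)
F1 = F0 ∪ {near(b), near(f), ready(c,b), ready(c,e), ready(c,f), ready(d,b), ready(d,c), ready(d,d), ready(d,e), ready(d,f)}  (22 atoms)
F2 = F1 ∪ {ready(b,b), ready(b,c), ready(b,e), ready(b,f), ready(e,d), ready(f,b), ready(f,c), ready(f,d), ready(f,e), ready(f,f)}  (32 atoms)
goal ⊆ F2  ⇒  h_max = 2

2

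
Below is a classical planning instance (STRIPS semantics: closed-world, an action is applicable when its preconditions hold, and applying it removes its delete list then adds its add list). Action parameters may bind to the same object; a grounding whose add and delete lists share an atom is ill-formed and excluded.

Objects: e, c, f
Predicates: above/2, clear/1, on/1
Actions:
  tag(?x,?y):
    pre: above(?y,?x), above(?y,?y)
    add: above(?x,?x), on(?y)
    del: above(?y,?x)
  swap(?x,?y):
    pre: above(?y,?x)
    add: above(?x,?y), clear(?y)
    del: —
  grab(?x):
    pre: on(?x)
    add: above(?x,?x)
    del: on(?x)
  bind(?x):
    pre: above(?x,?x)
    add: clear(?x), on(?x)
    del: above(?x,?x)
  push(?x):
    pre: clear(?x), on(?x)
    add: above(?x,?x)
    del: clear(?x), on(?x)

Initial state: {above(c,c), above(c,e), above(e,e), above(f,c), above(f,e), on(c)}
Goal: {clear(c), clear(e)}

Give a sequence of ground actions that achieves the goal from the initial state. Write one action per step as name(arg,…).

1. swap(e,e)  →  {above(c,c), above(c,e), above(e,e), above(f,c), above(f,e), clear(e), on(c)}
2. swap(e,c)  →  {above(c,c), above(c,e), above(e,c), above(e,e), above(f,c), above(f,e), clear(c), clear(e), on(c)}

swap(e,e); swap(e,c)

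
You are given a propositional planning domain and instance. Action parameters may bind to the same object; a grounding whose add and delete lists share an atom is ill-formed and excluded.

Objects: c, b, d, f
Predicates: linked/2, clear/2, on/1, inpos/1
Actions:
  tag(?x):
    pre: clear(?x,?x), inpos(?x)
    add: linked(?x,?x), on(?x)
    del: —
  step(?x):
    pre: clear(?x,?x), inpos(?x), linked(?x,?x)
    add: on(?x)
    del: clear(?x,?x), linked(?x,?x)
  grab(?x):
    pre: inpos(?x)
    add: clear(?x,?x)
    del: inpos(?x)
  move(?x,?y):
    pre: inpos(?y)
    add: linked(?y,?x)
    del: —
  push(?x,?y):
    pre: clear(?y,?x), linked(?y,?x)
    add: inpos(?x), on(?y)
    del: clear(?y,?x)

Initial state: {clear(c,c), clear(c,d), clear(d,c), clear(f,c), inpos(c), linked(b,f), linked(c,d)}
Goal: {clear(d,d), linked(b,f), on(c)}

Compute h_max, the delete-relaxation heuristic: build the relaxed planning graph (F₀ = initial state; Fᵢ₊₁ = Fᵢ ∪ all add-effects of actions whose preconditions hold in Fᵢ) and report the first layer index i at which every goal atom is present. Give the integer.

F0 = init (7 atoms)
F1 = F0 ∪ {inpos(d), linked(c,b), linked(c,c), linked(c,f), on(c)}  (12 atoms)
F2 = F1 ∪ {clear(d,d), linked(d,b), linked(d,c), linked(d,d), linked(d,f)}  (17 atoms)
goal ⊆ F2  ⇒  h_max = 2

2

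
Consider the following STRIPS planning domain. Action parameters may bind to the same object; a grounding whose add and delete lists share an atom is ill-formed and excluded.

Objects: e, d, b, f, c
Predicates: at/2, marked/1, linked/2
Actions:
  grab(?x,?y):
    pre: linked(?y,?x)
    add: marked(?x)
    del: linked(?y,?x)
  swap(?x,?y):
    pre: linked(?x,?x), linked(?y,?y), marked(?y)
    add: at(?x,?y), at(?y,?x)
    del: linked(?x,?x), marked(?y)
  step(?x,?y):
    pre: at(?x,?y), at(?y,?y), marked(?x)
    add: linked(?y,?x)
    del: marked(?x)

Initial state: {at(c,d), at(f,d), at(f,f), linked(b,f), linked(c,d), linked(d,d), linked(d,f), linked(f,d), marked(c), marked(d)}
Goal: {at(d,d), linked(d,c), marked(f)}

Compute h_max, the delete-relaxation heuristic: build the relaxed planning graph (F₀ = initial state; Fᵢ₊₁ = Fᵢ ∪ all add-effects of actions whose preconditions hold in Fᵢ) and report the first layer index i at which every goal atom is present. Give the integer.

2

F0 = init (10 atoms)
F1 = F0 ∪ {at(d,d), marked(f)}  (12 atoms)
F2 = F1 ∪ {linked(d,c), linked(f,f)}  (14 atoms)
goal ⊆ F2  ⇒  h_max = 2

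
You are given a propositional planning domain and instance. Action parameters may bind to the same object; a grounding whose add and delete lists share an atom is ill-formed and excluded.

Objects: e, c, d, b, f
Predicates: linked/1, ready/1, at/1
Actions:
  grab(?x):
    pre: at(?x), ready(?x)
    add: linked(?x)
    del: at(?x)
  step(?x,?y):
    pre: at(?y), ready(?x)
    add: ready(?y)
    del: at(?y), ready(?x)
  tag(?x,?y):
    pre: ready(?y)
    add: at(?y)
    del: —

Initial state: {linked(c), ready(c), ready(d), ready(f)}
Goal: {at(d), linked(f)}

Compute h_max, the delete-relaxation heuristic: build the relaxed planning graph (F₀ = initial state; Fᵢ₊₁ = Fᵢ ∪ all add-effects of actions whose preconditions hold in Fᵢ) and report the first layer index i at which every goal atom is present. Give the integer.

F0 = init (4 atoms)
F1 = F0 ∪ {at(c), at(d), at(f)}  (7 atoms)
F2 = F1 ∪ {linked(d), linked(f)}  (9 atoms)
goal ⊆ F2  ⇒  h_max = 2

2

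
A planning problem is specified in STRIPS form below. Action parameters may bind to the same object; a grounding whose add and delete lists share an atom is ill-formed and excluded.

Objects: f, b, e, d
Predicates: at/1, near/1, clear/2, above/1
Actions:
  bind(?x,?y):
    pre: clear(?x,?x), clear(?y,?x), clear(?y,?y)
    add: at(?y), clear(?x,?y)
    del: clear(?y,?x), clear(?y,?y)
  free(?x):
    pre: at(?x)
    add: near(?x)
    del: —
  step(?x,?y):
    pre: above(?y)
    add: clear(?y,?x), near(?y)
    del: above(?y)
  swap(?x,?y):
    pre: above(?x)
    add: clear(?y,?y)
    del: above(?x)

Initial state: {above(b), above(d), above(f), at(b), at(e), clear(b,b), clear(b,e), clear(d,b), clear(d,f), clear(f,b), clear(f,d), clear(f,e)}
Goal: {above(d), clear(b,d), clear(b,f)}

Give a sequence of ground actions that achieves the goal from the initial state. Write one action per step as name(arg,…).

step(f,f); bind(b,f); step(d,b)

1. step(f,f)  →  {above(b), above(d), at(b), at(e), clear(b,b), clear(b,e), clear(d,b), clear(d,f), clear(f,b), clear(f,d), clear(f,e), clear(f,f), near(f)}
2. bind(b,f)  →  {above(b), above(d), at(b), at(e), at(f), clear(b,b), clear(b,e), clear(b,f), clear(d,b), clear(d,f), clear(f,d), clear(f,e), near(f)}
3. step(d,b)  →  {above(d), at(b), at(e), at(f), clear(b,b), clear(b,d), clear(b,e), clear(b,f), clear(d,b), clear(d,f), clear(f,d), clear(f,e), near(b), near(f)}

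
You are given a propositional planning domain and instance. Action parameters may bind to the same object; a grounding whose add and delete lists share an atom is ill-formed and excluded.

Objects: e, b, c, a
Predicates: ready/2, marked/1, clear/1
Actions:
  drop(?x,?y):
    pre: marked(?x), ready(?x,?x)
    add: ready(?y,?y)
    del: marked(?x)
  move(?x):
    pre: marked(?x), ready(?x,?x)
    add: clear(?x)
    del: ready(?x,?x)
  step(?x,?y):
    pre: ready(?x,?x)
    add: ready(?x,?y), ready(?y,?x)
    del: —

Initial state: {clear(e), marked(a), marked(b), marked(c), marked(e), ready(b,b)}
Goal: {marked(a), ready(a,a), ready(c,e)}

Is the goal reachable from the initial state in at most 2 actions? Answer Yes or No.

No

1. drop(b,e)  →  {clear(e), marked(a), marked(c), marked(e), ready(b,b), ready(e,e)}
2. drop(e,a)  →  {clear(e), marked(a), marked(c), ready(a,a), ready(b,b), ready(e,e)}
3. step(e,c)  →  {clear(e), marked(a), marked(c), ready(a,a), ready(b,b), ready(c,e), ready(e,c), ready(e,e)}
optimal plan length = 3; 3 > 2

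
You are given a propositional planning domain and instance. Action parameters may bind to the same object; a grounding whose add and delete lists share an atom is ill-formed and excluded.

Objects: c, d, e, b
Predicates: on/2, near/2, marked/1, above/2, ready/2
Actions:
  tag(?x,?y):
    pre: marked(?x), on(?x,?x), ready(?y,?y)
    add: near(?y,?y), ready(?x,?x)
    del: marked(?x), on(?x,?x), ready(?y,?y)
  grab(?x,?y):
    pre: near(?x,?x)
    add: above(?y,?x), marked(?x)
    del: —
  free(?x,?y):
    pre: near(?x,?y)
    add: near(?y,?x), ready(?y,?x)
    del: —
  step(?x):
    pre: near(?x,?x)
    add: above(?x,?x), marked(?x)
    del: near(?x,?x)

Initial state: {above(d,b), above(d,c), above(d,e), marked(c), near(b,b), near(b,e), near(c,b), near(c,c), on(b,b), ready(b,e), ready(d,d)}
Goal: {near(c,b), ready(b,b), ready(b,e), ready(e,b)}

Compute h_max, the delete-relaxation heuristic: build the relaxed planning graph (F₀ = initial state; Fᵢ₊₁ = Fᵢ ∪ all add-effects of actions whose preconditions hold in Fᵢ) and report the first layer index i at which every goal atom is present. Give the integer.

F0 = init (11 atoms)
F1 = F0 ∪ {above(b,b), above(b,c), above(c,b), above(c,c), above(e,b), above(e,c), marked(b), near(b,c), near(e,b), ready(b,b), ready(b,c), ready(c,c), ready(e,b)}  (24 atoms)
goal ⊆ F1  ⇒  h_max = 1

1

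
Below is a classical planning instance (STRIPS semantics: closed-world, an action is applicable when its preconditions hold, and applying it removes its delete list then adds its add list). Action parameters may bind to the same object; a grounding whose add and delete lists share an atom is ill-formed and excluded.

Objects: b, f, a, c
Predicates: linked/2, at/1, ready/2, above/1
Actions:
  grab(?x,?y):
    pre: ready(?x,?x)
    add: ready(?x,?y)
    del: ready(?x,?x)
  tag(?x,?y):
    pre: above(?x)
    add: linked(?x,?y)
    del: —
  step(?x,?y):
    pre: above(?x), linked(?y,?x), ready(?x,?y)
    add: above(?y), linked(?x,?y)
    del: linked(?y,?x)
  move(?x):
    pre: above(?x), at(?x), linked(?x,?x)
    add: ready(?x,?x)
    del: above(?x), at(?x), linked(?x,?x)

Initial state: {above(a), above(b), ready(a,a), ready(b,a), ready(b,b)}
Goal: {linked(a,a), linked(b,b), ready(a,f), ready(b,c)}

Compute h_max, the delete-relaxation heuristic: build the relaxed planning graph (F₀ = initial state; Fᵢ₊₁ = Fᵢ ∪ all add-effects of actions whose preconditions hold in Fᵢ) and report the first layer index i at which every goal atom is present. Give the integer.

F0 = init (5 atoms)
F1 = F0 ∪ {linked(a,a), linked(a,b), linked(a,c), linked(a,f), linked(b,a), linked(b,b), linked(b,c), linked(b,f), ready(a,b), ready(a,c), ready(a,f), ready(b,c), ready(b,f)}  (18 atoms)
goal ⊆ F1  ⇒  h_max = 1

1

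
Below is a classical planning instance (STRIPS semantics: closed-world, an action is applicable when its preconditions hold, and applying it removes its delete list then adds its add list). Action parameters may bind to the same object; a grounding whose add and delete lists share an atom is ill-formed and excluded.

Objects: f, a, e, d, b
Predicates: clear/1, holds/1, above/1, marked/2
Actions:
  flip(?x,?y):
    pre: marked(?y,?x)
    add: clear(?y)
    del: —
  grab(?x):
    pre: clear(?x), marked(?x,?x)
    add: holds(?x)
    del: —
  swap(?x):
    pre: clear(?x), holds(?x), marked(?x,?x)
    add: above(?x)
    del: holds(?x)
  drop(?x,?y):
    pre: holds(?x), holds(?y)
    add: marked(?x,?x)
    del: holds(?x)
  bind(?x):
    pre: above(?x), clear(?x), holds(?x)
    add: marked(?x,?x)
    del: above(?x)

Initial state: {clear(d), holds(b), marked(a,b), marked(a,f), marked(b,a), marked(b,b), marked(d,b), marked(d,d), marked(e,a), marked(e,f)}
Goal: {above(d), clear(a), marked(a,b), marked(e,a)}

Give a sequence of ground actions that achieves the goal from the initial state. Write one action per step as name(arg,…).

1. flip(f,a)  →  {clear(a), clear(d), holds(b), marked(a,b), marked(a,f), marked(b,a), marked(b,b), marked(d,b), marked(d,d), marked(e,a), marked(e,f)}
2. grab(d)  →  {clear(a), clear(d), holds(b), holds(d), marked(a,b), marked(a,f), marked(b,a), marked(b,b), marked(d,b), marked(d,d), marked(e,a), marked(e,f)}
3. swap(d)  →  {above(d), clear(a), clear(d), holds(b), marked(a,b), marked(a,f), marked(b,a), marked(b,b), marked(d,b), marked(d,d), marked(e,a), marked(e,f)}

flip(f,a); grab(d); swap(d)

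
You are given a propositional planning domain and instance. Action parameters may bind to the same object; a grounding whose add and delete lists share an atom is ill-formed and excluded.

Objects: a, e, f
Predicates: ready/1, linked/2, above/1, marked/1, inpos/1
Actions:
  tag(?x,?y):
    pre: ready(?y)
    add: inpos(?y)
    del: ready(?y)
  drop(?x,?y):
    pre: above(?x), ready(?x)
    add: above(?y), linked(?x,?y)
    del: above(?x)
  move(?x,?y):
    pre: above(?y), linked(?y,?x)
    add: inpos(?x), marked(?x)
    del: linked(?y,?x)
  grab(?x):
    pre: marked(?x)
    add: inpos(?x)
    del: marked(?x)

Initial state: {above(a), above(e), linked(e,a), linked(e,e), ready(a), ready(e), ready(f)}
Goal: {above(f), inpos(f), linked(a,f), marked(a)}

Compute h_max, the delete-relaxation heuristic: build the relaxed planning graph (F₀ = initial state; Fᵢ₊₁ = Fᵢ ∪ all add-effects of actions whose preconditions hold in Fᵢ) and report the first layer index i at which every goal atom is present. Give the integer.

1

F0 = init (7 atoms)
F1 = F0 ∪ {above(f), inpos(a), inpos(e), inpos(f), linked(a,e), linked(a,f), linked(e,f), marked(a), marked(e)}  (16 atoms)
goal ⊆ F1  ⇒  h_max = 1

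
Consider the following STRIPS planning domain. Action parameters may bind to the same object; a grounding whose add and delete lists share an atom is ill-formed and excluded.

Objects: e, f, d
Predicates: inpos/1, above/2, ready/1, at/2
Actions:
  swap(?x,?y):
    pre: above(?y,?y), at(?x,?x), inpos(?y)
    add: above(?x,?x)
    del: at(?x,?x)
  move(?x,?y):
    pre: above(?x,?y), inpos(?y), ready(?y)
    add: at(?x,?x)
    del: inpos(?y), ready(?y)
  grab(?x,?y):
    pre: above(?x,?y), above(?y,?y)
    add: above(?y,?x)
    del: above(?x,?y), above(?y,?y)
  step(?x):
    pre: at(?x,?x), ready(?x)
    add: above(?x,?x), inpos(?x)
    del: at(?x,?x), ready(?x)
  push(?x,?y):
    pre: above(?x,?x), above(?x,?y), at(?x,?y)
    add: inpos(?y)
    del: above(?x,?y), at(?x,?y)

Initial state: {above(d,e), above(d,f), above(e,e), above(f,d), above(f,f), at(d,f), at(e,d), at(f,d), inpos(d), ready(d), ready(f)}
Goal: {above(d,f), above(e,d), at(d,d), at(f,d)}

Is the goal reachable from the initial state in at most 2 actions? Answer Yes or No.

1. move(f,d)  →  {above(d,e), above(d,f), above(e,e), above(f,d), above(f,f), at(d,f), at(e,d), at(f,d), at(f,f), ready(f)}
2. grab(d,e)  →  {above(d,f), above(e,d), above(f,d), above(f,f), at(d,f), at(e,d), at(f,d), at(f,f), ready(f)}
3. push(f,f)  →  {above(d,f), above(e,d), above(f,d), at(d,f), at(e,d), at(f,d), inpos(f), ready(f)}
4. move(d,f)  →  {above(d,f), above(e,d), above(f,d), at(d,d), at(d,f), at(e,d), at(f,d)}
optimal plan length = 4; 4 > 2

No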